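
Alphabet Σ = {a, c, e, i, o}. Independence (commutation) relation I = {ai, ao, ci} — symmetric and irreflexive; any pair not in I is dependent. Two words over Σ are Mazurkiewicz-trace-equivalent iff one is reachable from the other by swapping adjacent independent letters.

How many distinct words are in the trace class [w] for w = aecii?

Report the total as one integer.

0(a) covers ∅
1(e) covers 0:a
2(c) covers 1:e
3(i) covers 1:e
4(i) covers 3:i
floor of heap: 0:a
completions by unplaced set U, small U first (add the entries for U minus each lowest piece of U):
  |U|=1: {2}:1  {4}:1
  |U|=2: {2,4}:2  {3,4}:1
  |U|=3: {2,3,4}:3
  start at 0(a): 3

3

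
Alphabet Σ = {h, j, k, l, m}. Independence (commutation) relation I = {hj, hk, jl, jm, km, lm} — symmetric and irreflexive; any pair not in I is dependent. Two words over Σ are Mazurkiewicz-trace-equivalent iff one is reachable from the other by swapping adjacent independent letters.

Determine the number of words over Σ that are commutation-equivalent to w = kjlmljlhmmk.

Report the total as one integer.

484

#0=k has no predecessor
#1=j depends on [0:k]
#2=l depends on [0:k]
#3=m has no predecessor
#4=l depends on [2:l]
#5=j depends on [1:j]
#6=l depends on [4:l]
#7=h depends on [3:m, 6:l]
#8=m depends on [7:h]
#9=m depends on [8:m]
#10=k depends on [5:j, 6:l]
sources: [0:k, 3:m]
N(rest) = Σ N(rest − s) over sources s of rest; N(one piece) = 1:
  size 1 → [9]=1  [10]=1
  size 2 → [5,10]=1  [8,9]=1  [9,10]=2
  size 3 → [1,5,10]=1  [5,9,10]=3  [7,8,9]=1  [8,9,10]=3
  size 4 → [1,5,9,10]=4  [3,7,8,9]=1  [5,8,9,10]=6  [7,8,9,10]=4
  size 5 → [1,5,8,9,10]=10  [3,7,8,9,10]=5  [5,7,8,9,10]=10  [6,7,8,9,10]=4
  size 6 → [1,5,7,8,9,10]=20  [3,5,7,8,9,10]=15  [3,6,7,8,9,10]=9  [4,6,7,8,9,10]=4  [5,6,7,8,9,10]=14
  size 7 → [1,3,5,7,8,9,10]=35  [1,5,6,7,8,9,10]=34  [2,4,6,7,8,9,10]=4  [3,4,6,7,8,9,10]=13  [3,5,6,7,8,9,10]=38  [4,5,6,7,8,9,10]=18
  size 8 → [1,3,5,6,7,8,9,10]=107  [1,4,5,6,7,8,9,10]=52  [2,3,4,6,7,8,9,10]=17  [2,4,5,6,7,8,9,10]=22  [3,4,5,6,7,8,9,10]=69
  size 9 → [1,2,4,5,6,7,8,9,10]=74  [1,3,4,5,6,7,8,9,10]=228  [2,3,4,5,6,7,8,9,10]=108
  first=0(k) contributes 410
  first=3(m) contributes 74
|[w]| = 484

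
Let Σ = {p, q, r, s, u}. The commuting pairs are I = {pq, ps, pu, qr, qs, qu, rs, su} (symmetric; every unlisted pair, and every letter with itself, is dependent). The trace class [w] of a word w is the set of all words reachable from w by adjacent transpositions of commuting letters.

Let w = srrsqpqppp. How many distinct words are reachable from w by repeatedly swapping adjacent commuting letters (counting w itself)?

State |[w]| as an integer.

0(s) covers ∅
1(r) covers ∅
2(r) covers 1:r
3(s) covers 0:s
4(q) covers ∅
5(p) covers 2:r
6(q) covers 4:q
7(p) covers 5:p
8(p) covers 7:p
9(p) covers 8:p
floor of heap: 0:s, 1:r, 4:q
completions by unplaced set U, small U first (add the entries for U minus each lowest piece of U):
  |U|=1: {3}:1  {6}:1  {9}:1
  |U|=2: {0,3}:1  {3,6}:2  {3,9}:2  {4,6}:1  {6,9}:2  {8,9}:1
  |U|=3: {0,3,6}:3  {0,3,9}:3  {3,4,6}:3  {3,6,9}:6  {3,8,9}:3  {4,6,9}:3  {6,8,9}:3  {7,8,9}:1
  |U|=4: {0,3,4,6}:6  {0,3,6,9}:12  {0,3,8,9}:6  {3,4,6,9}:12  {3,6,8,9}:12  {3,7,8,9}:4  {4,6,8,9}:6  {5,7,8,9}:1  {6,7,8,9}:4
  |U|=5: {0,3,4,6,9}:30  {0,3,6,8,9}:30  {0,3,7,8,9}:10  {2,5,7,8,9}:1  {3,4,6,8,9}:30  {3,5,7,8,9}:5  {3,6,7,8,9}:20  {4,6,7,8,9}:10  {5,6,7,8,9}:5
  |U|=6: {0,3,4,6,8,9}:90  {0,3,5,7,8,9}:15  {0,3,6,7,8,9}:60  {1,2,5,7,8,9}:1  {2,3,5,7,8,9}:6  {2,5,6,7,8,9}:6  {3,4,6,7,8,9}:60  {3,5,6,7,8,9}:30  {4,5,6,7,8,9}:15
  |U|=7: {0,2,3,5,7,8,9}:21  {0,3,4,6,7,8,9}:210  {0,3,5,6,7,8,9}:105  {1,2,3,5,7,8,9}:7  {1,2,5,6,7,8,9}:7  {2,3,5,6,7,8,9}:42  {2,4,5,6,7,8,9}:21  {3,4,5,6,7,8,9}:105
  |U|=8: {0,1,2,3,5,7,8,9}:28  {0,2,3,5,6,7,8,9}:168  {0,3,4,5,6,7,8,9}:420  {1,2,3,5,6,7,8,9}:56  {1,2,4,5,6,7,8,9}:28  {2,3,4,5,6,7,8,9}:168
  start at 0(s): 252
  start at 1(r): 756
  start at 4(q): 252
sum over floor = 1260

1260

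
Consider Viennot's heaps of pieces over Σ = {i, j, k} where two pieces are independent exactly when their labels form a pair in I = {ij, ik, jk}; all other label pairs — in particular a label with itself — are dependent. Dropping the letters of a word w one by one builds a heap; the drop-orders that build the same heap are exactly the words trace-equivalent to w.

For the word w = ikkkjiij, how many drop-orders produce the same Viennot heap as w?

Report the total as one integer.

0(i) covers ∅
1(k) covers ∅
2(k) covers 1:k
3(k) covers 2:k
4(j) covers ∅
5(i) covers 0:i
6(i) covers 5:i
7(j) covers 4:j
floor of heap: 0:i, 1:k, 4:j
completions by unplaced set U, small U first (add the entries for U minus each lowest piece of U):
  |U|=1: {3}:1  {6}:1  {7}:1
  |U|=2: {2,3}:1  {3,6}:2  {3,7}:2  {4,7}:1  {5,6}:1  {6,7}:2
  |U|=3: {0,5,6}:1  {1,2,3}:1  {2,3,6}:3  {2,3,7}:3  {3,4,7}:3  {3,5,6}:3  {3,6,7}:6  {4,6,7}:3  {5,6,7}:3
  |U|=4: {0,3,5,6}:4  {0,5,6,7}:4  {1,2,3,6}:4  {1,2,3,7}:4  {2,3,4,7}:6  {2,3,5,6}:6  {2,3,6,7}:12  {3,4,6,7}:12  {3,5,6,7}:12  {4,5,6,7}:6
  |U|=5: {0,2,3,5,6}:10  {0,3,5,6,7}:20  {0,4,5,6,7}:10  {1,2,3,4,7}:10  {1,2,3,5,6}:10  {1,2,3,6,7}:20  {2,3,4,6,7}:30  {2,3,5,6,7}:30  {3,4,5,6,7}:30
  |U|=6: {0,1,2,3,5,6}:20  {0,2,3,5,6,7}:60  {0,3,4,5,6,7}:60  {1,2,3,4,6,7}:60  {1,2,3,5,6,7}:60  {2,3,4,5,6,7}:90
  start at 0(i): 210
  start at 1(k): 210
  start at 4(j): 140
sum over floor = 560

560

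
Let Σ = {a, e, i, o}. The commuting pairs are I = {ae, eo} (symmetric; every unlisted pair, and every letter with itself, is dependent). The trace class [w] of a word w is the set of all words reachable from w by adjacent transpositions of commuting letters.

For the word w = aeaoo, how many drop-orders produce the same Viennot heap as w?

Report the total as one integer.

0(a) covers ∅
1(e) covers ∅
2(a) covers 0:a
3(o) covers 2:a
4(o) covers 3:o
floor of heap: 0:a, 1:e
completions by unplaced set U, small U first (add the entries for U minus each lowest piece of U):
  |U|=1: {1}:1  {4}:1
  |U|=2: {1,4}:2  {3,4}:1
  |U|=3: {1,3,4}:3  {2,3,4}:1
  start at 0(a): 4
  start at 1(e): 1
sum over floor = 5

5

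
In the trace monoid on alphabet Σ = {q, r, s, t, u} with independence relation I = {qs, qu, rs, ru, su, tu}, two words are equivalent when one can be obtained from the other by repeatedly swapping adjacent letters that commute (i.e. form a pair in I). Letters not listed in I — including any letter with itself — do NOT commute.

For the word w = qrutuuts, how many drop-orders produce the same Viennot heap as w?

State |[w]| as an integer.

piece 0:q — minimal
piece 1:r rests on {0:q}
piece 2:u — minimal
piece 3:t rests on {1:r}
piece 4:u rests on {2:u}
piece 5:u rests on {4:u}
piece 6:t rests on {3:t}
piece 7:s rests on {6:t}
minimal pieces: {0:q, 2:u}
ways to finish when only these pieces remain (= sum over removing one remaining piece with nothing left below it):
  1 left: {5}→1  {7}→1
  2 left: {4,5}→1  {5,7}→2  {6,7}→1
  3 left: {2,4,5}→1  {3,6,7}→1  {4,5,7}→3  {5,6,7}→3
  4 left: {1,3,6,7}→1  {2,4,5,7}→4  {3,5,6,7}→4  {4,5,6,7}→6
  5 left: {0,1,3,6,7}→1  {1,3,5,6,7}→5  {2,4,5,6,7}→10  {3,4,5,6,7}→10
  6 left: {0,1,3,5,6,7}→6  {1,3,4,5,6,7}→15  {2,3,4,5,6,7}→20
  placing 0:q first → 35 extensions
  placing 2:u first → 21 extensions
total linear extensions = 56

56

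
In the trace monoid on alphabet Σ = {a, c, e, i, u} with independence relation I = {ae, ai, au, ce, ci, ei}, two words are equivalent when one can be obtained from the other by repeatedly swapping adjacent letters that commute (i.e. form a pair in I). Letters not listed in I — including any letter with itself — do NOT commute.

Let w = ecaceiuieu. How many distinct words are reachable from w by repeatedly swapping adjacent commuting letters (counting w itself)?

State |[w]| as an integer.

#0=e has no predecessor
#1=c has no predecessor
#2=a depends on [1:c]
#3=c depends on [2:a]
#4=e depends on [0:e]
#5=i has no predecessor
#6=u depends on [3:c, 4:e, 5:i]
#7=i depends on [6:u]
#8=e depends on [6:u]
#9=u depends on [7:i, 8:e]
sources: [0:e, 1:c, 5:i]
N(rest) = Σ N(rest − s) over sources s of rest; N(one piece) = 1:
  size 1 → [9]=1
  size 2 → [7,9]=1  [8,9]=1
  size 3 → [7,8,9]=2
  size 4 → [6,7,8,9]=2
  size 5 → [3,6,7,8,9]=2  [4,6,7,8,9]=2  [5,6,7,8,9]=2
  size 6 → [0,4,6,7,8,9]=2  [2,3,6,7,8,9]=2  [3,4,6,7,8,9]=4  [3,5,6,7,8,9]=4  [4,5,6,7,8,9]=4
  size 7 → [0,3,4,6,7,8,9]=6  [0,4,5,6,7,8,9]=6  [1,2,3,6,7,8,9]=2  [2,3,4,6,7,8,9]=6  [2,3,5,6,7,8,9]=6  [3,4,5,6,7,8,9]=12
  size 8 → [0,2,3,4,6,7,8,9]=12  [0,3,4,5,6,7,8,9]=24  [1,2,3,4,6,7,8,9]=8  [1,2,3,5,6,7,8,9]=8  [2,3,4,5,6,7,8,9]=24
  first=0(e) contributes 40
  first=1(c) contributes 60
  first=5(i) contributes 20
|[w]| = 120

120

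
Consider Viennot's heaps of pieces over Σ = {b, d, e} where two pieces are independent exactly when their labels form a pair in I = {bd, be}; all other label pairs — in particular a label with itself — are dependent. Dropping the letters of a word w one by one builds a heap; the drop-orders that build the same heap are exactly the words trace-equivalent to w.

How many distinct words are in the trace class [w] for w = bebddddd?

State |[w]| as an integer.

28

0(b) covers ∅
1(e) covers ∅
2(b) covers 0:b
3(d) covers 1:e
4(d) covers 3:d
5(d) covers 4:d
6(d) covers 5:d
7(d) covers 6:d
floor of heap: 0:b, 1:e
completions by unplaced set U, small U first (add the entries for U minus each lowest piece of U):
  |U|=1: {2}:1  {7}:1
  |U|=2: {0,2}:1  {2,7}:2  {6,7}:1
  |U|=3: {0,2,7}:3  {2,6,7}:3  {5,6,7}:1
  |U|=4: {0,2,6,7}:6  {2,5,6,7}:4  {4,5,6,7}:1
  |U|=5: {0,2,5,6,7}:10  {2,4,5,6,7}:5  {3,4,5,6,7}:1
  |U|=6: {0,2,4,5,6,7}:15  {1,3,4,5,6,7}:1  {2,3,4,5,6,7}:6
  start at 0(b): 7
  start at 1(e): 21
sum over floor = 28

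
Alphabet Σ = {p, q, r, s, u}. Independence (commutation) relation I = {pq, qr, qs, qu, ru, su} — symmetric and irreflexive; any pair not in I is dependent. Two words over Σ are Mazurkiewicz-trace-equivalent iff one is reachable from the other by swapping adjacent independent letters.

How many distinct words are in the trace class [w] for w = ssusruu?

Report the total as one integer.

35

drop 0:s onto floor
drop 1:s onto {0:s}
drop 2:u onto floor
drop 3:s onto {1:s}
drop 4:r onto {3:s}
drop 5:u onto {2:u}
drop 6:u onto {5:u}
ground layer = {0:s, 2:u}
drop-orders for the pieces not yet dropped (sum over which currently-grounded one goes next):
  1 to go: {4} 1  {6} 1
  2 to go: {3,4} 1  {4,6} 2  {5,6} 1
  3 to go: {1,3,4} 1  {2,5,6} 1  {3,4,6} 3  {4,5,6} 3
  4 to go: {0,1,3,4} 1  {1,3,4,6} 4  {2,4,5,6} 4  {3,4,5,6} 6
  5 to go: {0,1,3,4,6} 5  {1,3,4,5,6} 10  {2,3,4,5,6} 10
  if 0:s drops first: 20 orders
  if 2:u drops first: 15 orders
heap linearizations: 35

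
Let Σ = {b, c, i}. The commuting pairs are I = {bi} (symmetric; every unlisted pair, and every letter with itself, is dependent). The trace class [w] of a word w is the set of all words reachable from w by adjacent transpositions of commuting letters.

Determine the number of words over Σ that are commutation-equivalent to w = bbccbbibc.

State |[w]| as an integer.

#0=b has no predecessor
#1=b depends on [0:b]
#2=c depends on [1:b]
#3=c depends on [2:c]
#4=b depends on [3:c]
#5=b depends on [4:b]
#6=i depends on [3:c]
#7=b depends on [5:b]
#8=c depends on [6:i, 7:b]
sources: [0:b]
N(rest) = Σ N(rest − s) over sources s of rest; N(one piece) = 1:
  size 1 → [8]=1
  size 2 → [6,8]=1  [7,8]=1
  size 3 → [5,7,8]=1  [6,7,8]=2
  size 4 → [4,5,7,8]=1  [5,6,7,8]=3
  size 5 → [4,5,6,7,8]=4
  size 6 → [3,4,5,6,7,8]=4
  size 7 → [2,3,4,5,6,7,8]=4
  first=0(b) contributes 4

4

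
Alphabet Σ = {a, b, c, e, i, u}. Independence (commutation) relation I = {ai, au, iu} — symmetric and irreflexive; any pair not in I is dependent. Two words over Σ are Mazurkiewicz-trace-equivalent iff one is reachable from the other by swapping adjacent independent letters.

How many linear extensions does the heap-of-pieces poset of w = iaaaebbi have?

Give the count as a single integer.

drop 0:i onto floor
drop 1:a onto floor
drop 2:a onto {1:a}
drop 3:a onto {2:a}
drop 4:e onto {0:i, 3:a}
drop 5:b onto {4:e}
drop 6:b onto {5:b}
drop 7:i onto {6:b}
ground layer = {0:i, 1:a}
drop-orders for the pieces not yet dropped (sum over which currently-grounded one goes next):
  1 to go: {7} 1
  2 to go: {6,7} 1
  3 to go: {5,6,7} 1
  4 to go: {4,5,6,7} 1
  5 to go: {0,4,5,6,7} 1  {3,4,5,6,7} 1
  6 to go: {0,3,4,5,6,7} 2  {2,3,4,5,6,7} 1
  if 0:i drops first: 1 orders
  if 1:a drops first: 3 orders
heap linearizations: 4

4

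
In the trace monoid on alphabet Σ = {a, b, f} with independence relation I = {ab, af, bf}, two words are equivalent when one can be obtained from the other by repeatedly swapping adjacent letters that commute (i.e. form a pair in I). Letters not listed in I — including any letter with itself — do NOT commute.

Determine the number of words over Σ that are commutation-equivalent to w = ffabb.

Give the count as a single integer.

drop 0:f onto floor
drop 1:f onto {0:f}
drop 2:a onto floor
drop 3:b onto floor
drop 4:b onto {3:b}
ground layer = {0:f, 2:a, 3:b}
drop-orders for the pieces not yet dropped (sum over which currently-grounded one goes next):
  1 to go: {1} 1  {2} 1  {4} 1
  2 to go: {0,1} 1  {1,2} 2  {1,4} 2  {2,4} 2  {3,4} 1
  3 to go: {0,1,2} 3  {0,1,4} 3  {1,2,4} 6  {1,3,4} 3  {2,3,4} 3
  if 0:f drops first: 12 orders
  if 2:a drops first: 6 orders
  if 3:b drops first: 12 orders
heap linearizations: 30

30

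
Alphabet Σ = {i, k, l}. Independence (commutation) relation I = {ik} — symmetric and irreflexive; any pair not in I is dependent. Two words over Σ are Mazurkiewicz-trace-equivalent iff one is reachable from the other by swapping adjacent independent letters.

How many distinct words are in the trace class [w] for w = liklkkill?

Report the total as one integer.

0(l) covers ∅
1(i) covers 0:l
2(k) covers 0:l
3(l) covers 1:i, 2:k
4(k) covers 3:l
5(k) covers 4:k
6(i) covers 3:l
7(l) covers 5:k, 6:i
8(l) covers 7:l
floor of heap: 0:l
completions by unplaced set U, small U first (add the entries for U minus each lowest piece of U):
  |U|=1: {8}:1
  |U|=2: {7,8}:1
  |U|=3: {5,7,8}:1  {6,7,8}:1
  |U|=4: {4,5,7,8}:1  {5,6,7,8}:2
  |U|=5: {4,5,6,7,8}:3
  |U|=6: {3,4,5,6,7,8}:3
  |U|=7: {1,3,4,5,6,7,8}:3  {2,3,4,5,6,7,8}:3
  start at 0(l): 6

6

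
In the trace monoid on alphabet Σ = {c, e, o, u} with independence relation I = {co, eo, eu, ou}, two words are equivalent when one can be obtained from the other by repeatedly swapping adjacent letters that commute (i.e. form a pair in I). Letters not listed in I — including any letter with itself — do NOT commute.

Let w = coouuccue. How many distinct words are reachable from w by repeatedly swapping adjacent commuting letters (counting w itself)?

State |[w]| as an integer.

72

drop 0:c onto floor
drop 1:o onto floor
drop 2:o onto {1:o}
drop 3:u onto {0:c}
drop 4:u onto {3:u}
drop 5:c onto {4:u}
drop 6:c onto {5:c}
drop 7:u onto {6:c}
drop 8:e onto {6:c}
ground layer = {0:c, 1:o}
drop-orders for the pieces not yet dropped (sum over which currently-grounded one goes next):
  1 to go: {2} 1  {7} 1  {8} 1
  2 to go: {1,2} 1  {2,7} 2  {2,8} 2  {7,8} 2
  3 to go: {1,2,7} 3  {1,2,8} 3  {2,7,8} 6  {6,7,8} 2
  4 to go: {1,2,7,8} 12  {2,6,7,8} 8  {5,6,7,8} 2
  5 to go: {1,2,6,7,8} 20  {2,5,6,7,8} 10  {4,5,6,7,8} 2
  6 to go: {1,2,5,6,7,8} 30  {2,4,5,6,7,8} 12  {3,4,5,6,7,8} 2
  7 to go: {0,3,4,5,6,7,8} 2  {1,2,4,5,6,7,8} 42  {2,3,4,5,6,7,8} 14
  if 0:c drops first: 56 orders
  if 1:o drops first: 16 orders
heap linearizations: 72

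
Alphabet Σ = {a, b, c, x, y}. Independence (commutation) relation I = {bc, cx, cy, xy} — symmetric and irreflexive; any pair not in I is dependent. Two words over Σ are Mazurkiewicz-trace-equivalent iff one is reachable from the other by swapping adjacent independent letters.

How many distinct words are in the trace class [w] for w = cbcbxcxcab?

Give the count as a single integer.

piece 0:c — minimal
piece 1:b — minimal
piece 2:c rests on {0:c}
piece 3:b rests on {1:b}
piece 4:x rests on {3:b}
piece 5:c rests on {2:c}
piece 6:x rests on {4:x}
piece 7:c rests on {5:c}
piece 8:a rests on {6:x, 7:c}
piece 9:b rests on {8:a}
minimal pieces: {0:c, 1:b}
ways to finish when only these pieces remain (= sum over removing one remaining piece with nothing left below it):
  1 left: {9}→1
  2 left: {8,9}→1
  3 left: {6,8,9}→1  {7,8,9}→1
  4 left: {4,6,8,9}→1  {5,7,8,9}→1  {6,7,8,9}→2
  5 left: {2,5,7,8,9}→1  {3,4,6,8,9}→1  {4,6,7,8,9}→3  {5,6,7,8,9}→3
  6 left: {0,2,5,7,8,9}→1  {1,3,4,6,8,9}→1  {2,5,6,7,8,9}→4  {3,4,6,7,8,9}→4  {4,5,6,7,8,9}→6
  7 left: {0,2,5,6,7,8,9}→5  {1,3,4,6,7,8,9}→5  {2,4,5,6,7,8,9}→10  {3,4,5,6,7,8,9}→10
  8 left: {0,2,4,5,6,7,8,9}→15  {1,3,4,5,6,7,8,9}→15  {2,3,4,5,6,7,8,9}→20
  placing 0:c first → 35 extensions
  placing 1:b first → 35 extensions
total linear extensions = 70

70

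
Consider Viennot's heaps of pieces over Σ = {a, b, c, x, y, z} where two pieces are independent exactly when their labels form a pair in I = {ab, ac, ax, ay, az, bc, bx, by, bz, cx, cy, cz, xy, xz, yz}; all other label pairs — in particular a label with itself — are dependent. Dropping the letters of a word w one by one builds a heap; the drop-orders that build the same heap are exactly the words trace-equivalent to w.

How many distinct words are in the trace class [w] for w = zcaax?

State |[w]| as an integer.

60

drop 0:z onto floor
drop 1:c onto floor
drop 2:a onto floor
drop 3:a onto {2:a}
drop 4:x onto floor
ground layer = {0:z, 1:c, 2:a, 4:x}
drop-orders for the pieces not yet dropped (sum over which currently-grounded one goes next):
  1 to go: {0} 1  {1} 1  {3} 1  {4} 1
  2 to go: {0,1} 2  {0,3} 2  {0,4} 2  {1,3} 2  {1,4} 2  {2,3} 1  {3,4} 2
  3 to go: {0,1,3} 6  {0,1,4} 6  {0,2,3} 3  {0,3,4} 6  {1,2,3} 3  {1,3,4} 6  {2,3,4} 3
  if 0:z drops first: 12 orders
  if 1:c drops first: 12 orders
  if 2:a drops first: 24 orders
  if 4:x drops first: 12 orders
heap linearizations: 60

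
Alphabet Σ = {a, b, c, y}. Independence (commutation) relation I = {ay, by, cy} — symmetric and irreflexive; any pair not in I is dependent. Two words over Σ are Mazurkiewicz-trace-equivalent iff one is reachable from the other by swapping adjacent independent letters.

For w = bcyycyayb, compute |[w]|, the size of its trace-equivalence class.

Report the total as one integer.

126

#0=b has no predecessor
#1=c depends on [0:b]
#2=y has no predecessor
#3=y depends on [2:y]
#4=c depends on [1:c]
#5=y depends on [3:y]
#6=a depends on [4:c]
#7=y depends on [5:y]
#8=b depends on [6:a]
sources: [0:b, 2:y]
N(rest) = Σ N(rest − s) over sources s of rest; N(one piece) = 1:
  size 1 → [7]=1  [8]=1
  size 2 → [5,7]=1  [6,8]=1  [7,8]=2
  size 3 → [3,5,7]=1  [4,6,8]=1  [5,7,8]=3  [6,7,8]=3
  size 4 → [1,4,6,8]=1  [2,3,5,7]=1  [3,5,7,8]=4  [4,6,7,8]=4  [5,6,7,8]=6
  size 5 → [0,1,4,6,8]=1  [1,4,6,7,8]=5  [2,3,5,7,8]=5  [3,5,6,7,8]=10  [4,5,6,7,8]=10
  size 6 → [0,1,4,6,7,8]=6  [1,4,5,6,7,8]=15  [2,3,5,6,7,8]=15  [3,4,5,6,7,8]=20
  size 7 → [0,1,4,5,6,7,8]=21  [1,3,4,5,6,7,8]=35  [2,3,4,5,6,7,8]=35
  first=0(b) contributes 70
  first=2(y) contributes 56
|[w]| = 126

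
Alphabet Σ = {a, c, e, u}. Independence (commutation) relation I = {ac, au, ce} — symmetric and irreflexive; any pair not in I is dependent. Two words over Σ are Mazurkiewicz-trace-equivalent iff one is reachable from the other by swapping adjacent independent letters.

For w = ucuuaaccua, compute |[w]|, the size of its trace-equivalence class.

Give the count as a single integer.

120

#0=u has no predecessor
#1=c depends on [0:u]
#2=u depends on [1:c]
#3=u depends on [2:u]
#4=a has no predecessor
#5=a depends on [4:a]
#6=c depends on [3:u]
#7=c depends on [6:c]
#8=u depends on [7:c]
#9=a depends on [5:a]
sources: [0:u, 4:a]
N(rest) = Σ N(rest − s) over sources s of rest; N(one piece) = 1:
  size 1 → [8]=1  [9]=1
  size 2 → [5,9]=1  [7,8]=1  [8,9]=2
  size 3 → [4,5,9]=1  [5,8,9]=3  [6,7,8]=1  [7,8,9]=3
  size 4 → [3,6,7,8]=1  [4,5,8,9]=4  [5,7,8,9]=6  [6,7,8,9]=4
  size 5 → [2,3,6,7,8]=1  [3,6,7,8,9]=5  [4,5,7,8,9]=10  [5,6,7,8,9]=10
  size 6 → [1,2,3,6,7,8]=1  [2,3,6,7,8,9]=6  [3,5,6,7,8,9]=15  [4,5,6,7,8,9]=20
  size 7 → [0,1,2,3,6,7,8]=1  [1,2,3,6,7,8,9]=7  [2,3,5,6,7,8,9]=21  [3,4,5,6,7,8,9]=35
  size 8 → [0,1,2,3,6,7,8,9]=8  [1,2,3,5,6,7,8,9]=28  [2,3,4,5,6,7,8,9]=56
  first=0(u) contributes 84
  first=4(a) contributes 36
|[w]| = 120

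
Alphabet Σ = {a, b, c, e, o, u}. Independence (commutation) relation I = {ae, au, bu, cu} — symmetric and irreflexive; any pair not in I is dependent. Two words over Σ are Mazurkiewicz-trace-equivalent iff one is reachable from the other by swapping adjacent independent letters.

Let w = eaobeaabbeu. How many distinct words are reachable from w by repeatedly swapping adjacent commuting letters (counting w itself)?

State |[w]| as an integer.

piece 0:e — minimal
piece 1:a — minimal
piece 2:o rests on {0:e, 1:a}
piece 3:b rests on {2:o}
piece 4:e rests on {3:b}
piece 5:a rests on {3:b}
piece 6:a rests on {5:a}
piece 7:b rests on {4:e, 6:a}
piece 8:b rests on {7:b}
piece 9:e rests on {8:b}
piece 10:u rests on {9:e}
minimal pieces: {0:e, 1:a}
ways to finish when only these pieces remain (= sum over removing one remaining piece with nothing left below it):
  1 left: {10}→1
  2 left: {9,10}→1
  3 left: {8,9,10}→1
  4 left: {7,8,9,10}→1
  5 left: {4,7,8,9,10}→1  {6,7,8,9,10}→1
  6 left: {4,6,7,8,9,10}→2  {5,6,7,8,9,10}→1
  7 left: {4,5,6,7,8,9,10}→3
  8 left: {3,4,5,6,7,8,9,10}→3
  9 left: {2,3,4,5,6,7,8,9,10}→3
  placing 0:e first → 3 extensions
  placing 1:a first → 3 extensions
total linear extensions = 6

6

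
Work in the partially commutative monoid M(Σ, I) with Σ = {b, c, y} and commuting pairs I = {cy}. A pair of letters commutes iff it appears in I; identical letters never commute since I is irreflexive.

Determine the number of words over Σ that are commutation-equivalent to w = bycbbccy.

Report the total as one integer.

6

#0=b has no predecessor
#1=y depends on [0:b]
#2=c depends on [0:b]
#3=b depends on [1:y, 2:c]
#4=b depends on [3:b]
#5=c depends on [4:b]
#6=c depends on [5:c]
#7=y depends on [4:b]
sources: [0:b]
N(rest) = Σ N(rest − s) over sources s of rest; N(one piece) = 1:
  size 1 → [6]=1  [7]=1
  size 2 → [5,6]=1  [6,7]=2
  size 3 → [5,6,7]=3
  size 4 → [4,5,6,7]=3
  size 5 → [3,4,5,6,7]=3
  size 6 → [1,3,4,5,6,7]=3  [2,3,4,5,6,7]=3
  first=0(b) contributes 6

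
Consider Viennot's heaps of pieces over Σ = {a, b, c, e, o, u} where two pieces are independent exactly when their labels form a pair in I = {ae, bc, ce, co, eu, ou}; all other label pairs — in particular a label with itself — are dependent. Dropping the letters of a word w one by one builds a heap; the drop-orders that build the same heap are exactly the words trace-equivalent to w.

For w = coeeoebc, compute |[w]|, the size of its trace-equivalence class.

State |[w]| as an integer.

0(c) covers ∅
1(o) covers ∅
2(e) covers 1:o
3(e) covers 2:e
4(o) covers 3:e
5(e) covers 4:o
6(b) covers 5:e
7(c) covers 0:c
floor of heap: 0:c, 1:o
completions by unplaced set U, small U first (add the entries for U minus each lowest piece of U):
  |U|=1: {6}:1  {7}:1
  |U|=2: {0,7}:1  {5,6}:1  {6,7}:2
  |U|=3: {0,6,7}:3  {4,5,6}:1  {5,6,7}:3
  |U|=4: {0,5,6,7}:6  {3,4,5,6}:1  {4,5,6,7}:4
  |U|=5: {0,4,5,6,7}:10  {2,3,4,5,6}:1  {3,4,5,6,7}:5
  |U|=6: {0,3,4,5,6,7}:15  {1,2,3,4,5,6}:1  {2,3,4,5,6,7}:6
  start at 0(c): 7
  start at 1(o): 21
sum over floor = 28

28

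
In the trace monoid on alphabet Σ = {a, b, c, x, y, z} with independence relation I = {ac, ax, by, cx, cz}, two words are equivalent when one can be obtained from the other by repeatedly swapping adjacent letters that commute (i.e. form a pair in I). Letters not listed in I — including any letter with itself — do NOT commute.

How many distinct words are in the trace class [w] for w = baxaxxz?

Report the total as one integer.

#0=b has no predecessor
#1=a depends on [0:b]
#2=x depends on [0:b]
#3=a depends on [1:a]
#4=x depends on [2:x]
#5=x depends on [4:x]
#6=z depends on [3:a, 5:x]
sources: [0:b]
N(rest) = Σ N(rest − s) over sources s of rest; N(one piece) = 1:
  size 1 → [6]=1
  size 2 → [3,6]=1  [5,6]=1
  size 3 → [1,3,6]=1  [3,5,6]=2  [4,5,6]=1
  size 4 → [1,3,5,6]=3  [2,4,5,6]=1  [3,4,5,6]=3
  size 5 → [1,3,4,5,6]=6  [2,3,4,5,6]=4
  first=0(b) contributes 10

10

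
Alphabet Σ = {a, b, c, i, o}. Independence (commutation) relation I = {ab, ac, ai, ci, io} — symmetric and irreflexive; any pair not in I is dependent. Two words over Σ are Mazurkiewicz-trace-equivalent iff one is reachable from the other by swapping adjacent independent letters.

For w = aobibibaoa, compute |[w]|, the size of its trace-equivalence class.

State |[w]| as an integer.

0(a) covers ∅
1(o) covers 0:a
2(b) covers 1:o
3(i) covers 2:b
4(b) covers 3:i
5(i) covers 4:b
6(b) covers 5:i
7(a) covers 1:o
8(o) covers 6:b, 7:a
9(a) covers 8:o
floor of heap: 0:a
completions by unplaced set U, small U first (add the entries for U minus each lowest piece of U):
  |U|=1: {9}:1
  |U|=2: {8,9}:1
  |U|=3: {6,8,9}:1  {7,8,9}:1
  |U|=4: {5,6,8,9}:1  {6,7,8,9}:2
  |U|=5: {4,5,6,8,9}:1  {5,6,7,8,9}:3
  |U|=6: {3,4,5,6,8,9}:1  {4,5,6,7,8,9}:4
  |U|=7: {2,3,4,5,6,8,9}:1  {3,4,5,6,7,8,9}:5
  |U|=8: {2,3,4,5,6,7,8,9}:6
  start at 0(a): 6

6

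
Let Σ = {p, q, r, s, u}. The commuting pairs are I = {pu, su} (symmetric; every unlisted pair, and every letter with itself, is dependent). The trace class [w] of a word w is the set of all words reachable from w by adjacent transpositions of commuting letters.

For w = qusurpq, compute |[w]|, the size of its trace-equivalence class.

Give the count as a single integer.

3

#0=q has no predecessor
#1=u depends on [0:q]
#2=s depends on [0:q]
#3=u depends on [1:u]
#4=r depends on [2:s, 3:u]
#5=p depends on [4:r]
#6=q depends on [5:p]
sources: [0:q]
N(rest) = Σ N(rest − s) over sources s of rest; N(one piece) = 1:
  size 1 → [6]=1
  size 2 → [5,6]=1
  size 3 → [4,5,6]=1
  size 4 → [2,4,5,6]=1  [3,4,5,6]=1
  size 5 → [1,3,4,5,6]=1  [2,3,4,5,6]=2
  first=0(q) contributes 3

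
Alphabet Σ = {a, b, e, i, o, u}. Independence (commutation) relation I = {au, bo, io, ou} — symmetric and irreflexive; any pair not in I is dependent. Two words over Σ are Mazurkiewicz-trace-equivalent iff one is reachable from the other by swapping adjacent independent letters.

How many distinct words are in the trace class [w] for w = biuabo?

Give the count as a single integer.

5

piece 0:b — minimal
piece 1:i rests on {0:b}
piece 2:u rests on {1:i}
piece 3:a rests on {1:i}
piece 4:b rests on {2:u, 3:a}
piece 5:o rests on {3:a}
minimal pieces: {0:b}
ways to finish when only these pieces remain (= sum over removing one remaining piece with nothing left below it):
  1 left: {4}→1  {5}→1
  2 left: {2,4}→1  {4,5}→2
  3 left: {2,4,5}→3  {3,4,5}→2
  4 left: {2,3,4,5}→5
  placing 0:b first → 5 extensions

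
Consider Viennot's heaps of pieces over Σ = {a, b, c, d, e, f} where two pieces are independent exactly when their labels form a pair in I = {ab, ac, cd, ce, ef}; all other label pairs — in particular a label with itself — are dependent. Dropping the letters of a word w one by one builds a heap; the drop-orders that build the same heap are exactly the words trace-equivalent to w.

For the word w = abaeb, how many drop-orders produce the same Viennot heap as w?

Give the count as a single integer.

3

piece 0:a — minimal
piece 1:b — minimal
piece 2:a rests on {0:a}
piece 3:e rests on {1:b, 2:a}
piece 4:b rests on {3:e}
minimal pieces: {0:a, 1:b}
ways to finish when only these pieces remain (= sum over removing one remaining piece with nothing left below it):
  1 left: {4}→1
  2 left: {3,4}→1
  3 left: {1,3,4}→1  {2,3,4}→1
  placing 0:a first → 2 extensions
  placing 1:b first → 1 extensions
total linear extensions = 3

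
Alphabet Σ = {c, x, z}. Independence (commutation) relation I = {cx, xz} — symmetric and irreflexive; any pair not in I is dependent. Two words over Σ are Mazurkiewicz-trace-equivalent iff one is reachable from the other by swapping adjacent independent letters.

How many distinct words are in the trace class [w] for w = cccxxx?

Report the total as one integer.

20

piece 0:c — minimal
piece 1:c rests on {0:c}
piece 2:c rests on {1:c}
piece 3:x — minimal
piece 4:x rests on {3:x}
piece 5:x rests on {4:x}
minimal pieces: {0:c, 3:x}
ways to finish when only these pieces remain (= sum over removing one remaining piece with nothing left below it):
  1 left: {2}→1  {5}→1
  2 left: {1,2}→1  {2,5}→2  {4,5}→1
  3 left: {0,1,2}→1  {1,2,5}→3  {2,4,5}→3  {3,4,5}→1
  4 left: {0,1,2,5}→4  {1,2,4,5}→6  {2,3,4,5}→4
  placing 0:c first → 10 extensions
  placing 3:x first → 10 extensions
total linear extensions = 20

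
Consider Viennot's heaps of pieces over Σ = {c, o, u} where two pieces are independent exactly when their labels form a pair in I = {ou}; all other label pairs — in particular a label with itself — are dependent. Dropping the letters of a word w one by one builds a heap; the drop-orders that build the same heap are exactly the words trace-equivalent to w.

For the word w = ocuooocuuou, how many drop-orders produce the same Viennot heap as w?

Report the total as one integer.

drop 0:o onto floor
drop 1:c onto {0:o}
drop 2:u onto {1:c}
drop 3:o onto {1:c}
drop 4:o onto {3:o}
drop 5:o onto {4:o}
drop 6:c onto {2:u, 5:o}
drop 7:u onto {6:c}
drop 8:u onto {7:u}
drop 9:o onto {6:c}
drop 10:u onto {8:u}
ground layer = {0:o}
drop-orders for the pieces not yet dropped (sum over which currently-grounded one goes next):
  1 to go: {9} 1  {10} 1
  2 to go: {8,10} 1  {9,10} 2
  3 to go: {7,8,10} 1  {8,9,10} 3
  4 to go: {7,8,9,10} 4
  5 to go: {6,7,8,9,10} 4
  6 to go: {2,6,7,8,9,10} 4  {5,6,7,8,9,10} 4
  7 to go: {2,5,6,7,8,9,10} 8  {4,5,6,7,8,9,10} 4
  8 to go: {2,4,5,6,7,8,9,10} 12  {3,4,5,6,7,8,9,10} 4
  9 to go: {2,3,4,5,6,7,8,9,10} 16
  if 0:o drops first: 16 orders

16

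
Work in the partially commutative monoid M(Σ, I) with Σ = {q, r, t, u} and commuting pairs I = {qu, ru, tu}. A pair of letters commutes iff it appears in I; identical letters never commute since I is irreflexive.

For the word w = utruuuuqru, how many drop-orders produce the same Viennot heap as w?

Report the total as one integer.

drop 0:u onto floor
drop 1:t onto floor
drop 2:r onto {1:t}
drop 3:u onto {0:u}
drop 4:u onto {3:u}
drop 5:u onto {4:u}
drop 6:u onto {5:u}
drop 7:q onto {2:r}
drop 8:r onto {7:q}
drop 9:u onto {6:u}
ground layer = {0:u, 1:t}
drop-orders for the pieces not yet dropped (sum over which currently-grounded one goes next):
  1 to go: {8} 1  {9} 1
  2 to go: {6,9} 1  {7,8} 1  {8,9} 2
  3 to go: {2,7,8} 1  {5,6,9} 1  {6,8,9} 3  {7,8,9} 3
  4 to go: {1,2,7,8} 1  {2,7,8,9} 4  {4,5,6,9} 1  {5,6,8,9} 4  {6,7,8,9} 6
  5 to go: {1,2,7,8,9} 5  {2,6,7,8,9} 10  {3,4,5,6,9} 1  {4,5,6,8,9} 5  {5,6,7,8,9} 10
  6 to go: {0,3,4,5,6,9} 1  {1,2,6,7,8,9} 15  {2,5,6,7,8,9} 20  {3,4,5,6,8,9} 6  {4,5,6,7,8,9} 15
  7 to go: {0,3,4,5,6,8,9} 7  {1,2,5,6,7,8,9} 35  {2,4,5,6,7,8,9} 35  {3,4,5,6,7,8,9} 21
  8 to go: {0,3,4,5,6,7,8,9} 28  {1,2,4,5,6,7,8,9} 70  {2,3,4,5,6,7,8,9} 56
  if 0:u drops first: 126 orders
  if 1:t drops first: 84 orders
heap linearizations: 210

210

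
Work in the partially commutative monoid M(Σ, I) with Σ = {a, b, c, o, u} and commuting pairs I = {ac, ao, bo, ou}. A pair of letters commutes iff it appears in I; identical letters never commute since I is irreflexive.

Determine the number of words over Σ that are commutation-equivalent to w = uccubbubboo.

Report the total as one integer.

28

0(u) covers ∅
1(c) covers 0:u
2(c) covers 1:c
3(u) covers 2:c
4(b) covers 3:u
5(b) covers 4:b
6(u) covers 5:b
7(b) covers 6:u
8(b) covers 7:b
9(o) covers 2:c
10(o) covers 9:o
floor of heap: 0:u
completions by unplaced set U, small U first (add the entries for U minus each lowest piece of U):
  |U|=1: {8}:1  {10}:1
  |U|=2: {7,8}:1  {8,10}:2  {9,10}:1
  |U|=3: {6,7,8}:1  {7,8,10}:3  {8,9,10}:3
  |U|=4: {5,6,7,8}:1  {6,7,8,10}:4  {7,8,9,10}:6
  |U|=5: {4,5,6,7,8}:1  {5,6,7,8,10}:5  {6,7,8,9,10}:10
  |U|=6: {3,4,5,6,7,8}:1  {4,5,6,7,8,10}:6  {5,6,7,8,9,10}:15
  |U|=7: {3,4,5,6,7,8,10}:7  {4,5,6,7,8,9,10}:21
  |U|=8: {3,4,5,6,7,8,9,10}:28
  |U|=9: {2,3,4,5,6,7,8,9,10}:28
  start at 0(u): 28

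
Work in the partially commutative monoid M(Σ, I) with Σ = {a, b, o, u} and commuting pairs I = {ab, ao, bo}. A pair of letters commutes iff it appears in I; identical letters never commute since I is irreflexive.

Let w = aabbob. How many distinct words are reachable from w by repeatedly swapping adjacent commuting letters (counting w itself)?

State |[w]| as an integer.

0(a) covers ∅
1(a) covers 0:a
2(b) covers ∅
3(b) covers 2:b
4(o) covers ∅
5(b) covers 3:b
floor of heap: 0:a, 2:b, 4:o
completions by unplaced set U, small U first (add the entries for U minus each lowest piece of U):
  |U|=1: {1}:1  {4}:1  {5}:1
  |U|=2: {0,1}:1  {1,4}:2  {1,5}:2  {3,5}:1  {4,5}:2
  |U|=3: {0,1,4}:3  {0,1,5}:3  {1,3,5}:3  {1,4,5}:6  {2,3,5}:1  {3,4,5}:3
  |U|=4: {0,1,3,5}:6  {0,1,4,5}:12  {1,2,3,5}:4  {1,3,4,5}:12  {2,3,4,5}:4
  start at 0(a): 20
  start at 2(b): 30
  start at 4(o): 10
sum over floor = 60

60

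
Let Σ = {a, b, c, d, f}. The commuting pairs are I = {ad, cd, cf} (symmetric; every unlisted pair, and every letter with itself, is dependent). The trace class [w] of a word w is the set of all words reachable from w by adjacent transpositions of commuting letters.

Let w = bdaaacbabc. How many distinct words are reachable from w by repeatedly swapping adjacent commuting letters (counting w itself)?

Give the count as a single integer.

#0=b has no predecessor
#1=d depends on [0:b]
#2=a depends on [0:b]
#3=a depends on [2:a]
#4=a depends on [3:a]
#5=c depends on [4:a]
#6=b depends on [1:d, 5:c]
#7=a depends on [6:b]
#8=b depends on [7:a]
#9=c depends on [8:b]
sources: [0:b]
N(rest) = Σ N(rest − s) over sources s of rest; N(one piece) = 1:
  size 1 → [9]=1
  size 2 → [8,9]=1
  size 3 → [7,8,9]=1
  size 4 → [6,7,8,9]=1
  size 5 → [1,6,7,8,9]=1  [5,6,7,8,9]=1
  size 6 → [1,5,6,7,8,9]=2  [4,5,6,7,8,9]=1
  size 7 → [1,4,5,6,7,8,9]=3  [3,4,5,6,7,8,9]=1
  size 8 → [1,3,4,5,6,7,8,9]=4  [2,3,4,5,6,7,8,9]=1
  first=0(b) contributes 5

5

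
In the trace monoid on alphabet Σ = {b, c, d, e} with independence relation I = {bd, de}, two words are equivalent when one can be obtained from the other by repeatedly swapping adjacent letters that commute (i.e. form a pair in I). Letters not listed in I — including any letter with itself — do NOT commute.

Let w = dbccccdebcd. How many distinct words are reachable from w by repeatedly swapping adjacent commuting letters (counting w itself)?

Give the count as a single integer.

6

0(d) covers ∅
1(b) covers ∅
2(c) covers 0:d, 1:b
3(c) covers 2:c
4(c) covers 3:c
5(c) covers 4:c
6(d) covers 5:c
7(e) covers 5:c
8(b) covers 7:e
9(c) covers 6:d, 8:b
10(d) covers 9:c
floor of heap: 0:d, 1:b
completions by unplaced set U, small U first (add the entries for U minus each lowest piece of U):
  |U|=1: {10}:1
  |U|=2: {9,10}:1
  |U|=3: {6,9,10}:1  {8,9,10}:1
  |U|=4: {6,8,9,10}:2  {7,8,9,10}:1
  |U|=5: {6,7,8,9,10}:3
  |U|=6: {5,6,7,8,9,10}:3
  |U|=7: {4,5,6,7,8,9,10}:3
  |U|=8: {3,4,5,6,7,8,9,10}:3
  |U|=9: {2,3,4,5,6,7,8,9,10}:3
  start at 0(d): 3
  start at 1(b): 3
sum over floor = 6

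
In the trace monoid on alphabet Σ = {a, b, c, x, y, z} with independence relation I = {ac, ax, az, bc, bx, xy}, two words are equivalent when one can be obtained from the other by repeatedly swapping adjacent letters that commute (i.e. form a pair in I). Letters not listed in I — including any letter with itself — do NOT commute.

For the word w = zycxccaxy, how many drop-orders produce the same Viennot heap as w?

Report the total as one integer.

0(z) covers ∅
1(y) covers 0:z
2(c) covers 1:y
3(x) covers 2:c
4(c) covers 3:x
5(c) covers 4:c
6(a) covers 1:y
7(x) covers 5:c
8(y) covers 5:c, 6:a
floor of heap: 0:z
completions by unplaced set U, small U first (add the entries for U minus each lowest piece of U):
  |U|=1: {7}:1  {8}:1
  |U|=2: {6,8}:1  {7,8}:2
  |U|=3: {5,7,8}:2  {6,7,8}:3
  |U|=4: {4,5,7,8}:2  {5,6,7,8}:5
  |U|=5: {3,4,5,7,8}:2  {4,5,6,7,8}:7
  |U|=6: {2,3,4,5,7,8}:2  {3,4,5,6,7,8}:9
  |U|=7: {2,3,4,5,6,7,8}:11
  start at 0(z): 11

11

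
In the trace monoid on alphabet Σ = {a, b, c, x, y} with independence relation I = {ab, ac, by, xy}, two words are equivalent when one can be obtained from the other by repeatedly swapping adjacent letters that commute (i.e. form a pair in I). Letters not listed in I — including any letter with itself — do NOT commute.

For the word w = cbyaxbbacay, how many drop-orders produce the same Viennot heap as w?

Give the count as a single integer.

0(c) covers ∅
1(b) covers 0:c
2(y) covers 0:c
3(a) covers 2:y
4(x) covers 1:b, 3:a
5(b) covers 4:x
6(b) covers 5:b
7(a) covers 4:x
8(c) covers 6:b
9(a) covers 7:a
10(y) covers 8:c, 9:a
floor of heap: 0:c
completions by unplaced set U, small U first (add the entries for U minus each lowest piece of U):
  |U|=1: {10}:1
  |U|=2: {8,10}:1  {9,10}:1
  |U|=3: {6,8,10}:1  {7,9,10}:1  {8,9,10}:2
  |U|=4: {5,6,8,10}:1  {6,8,9,10}:3  {7,8,9,10}:3
  |U|=5: {5,6,8,9,10}:4  {6,7,8,9,10}:6
  |U|=6: {5,6,7,8,9,10}:10
  |U|=7: {4,5,6,7,8,9,10}:10
  |U|=8: {1,4,5,6,7,8,9,10}:10  {3,4,5,6,7,8,9,10}:10
  |U|=9: {1,3,4,5,6,7,8,9,10}:20  {2,3,4,5,6,7,8,9,10}:10
  start at 0(c): 30

30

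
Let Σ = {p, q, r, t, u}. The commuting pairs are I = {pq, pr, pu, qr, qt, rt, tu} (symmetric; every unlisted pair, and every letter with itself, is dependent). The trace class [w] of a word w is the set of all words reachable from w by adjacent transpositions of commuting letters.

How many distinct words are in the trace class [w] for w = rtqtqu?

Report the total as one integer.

45

0(r) covers ∅
1(t) covers ∅
2(q) covers ∅
3(t) covers 1:t
4(q) covers 2:q
5(u) covers 0:r, 4:q
floor of heap: 0:r, 1:t, 2:q
completions by unplaced set U, small U first (add the entries for U minus each lowest piece of U):
  |U|=1: {3}:1  {5}:1
  |U|=2: {0,5}:1  {1,3}:1  {3,5}:2  {4,5}:1
  |U|=3: {0,3,5}:3  {0,4,5}:2  {1,3,5}:3  {2,4,5}:1  {3,4,5}:3
  |U|=4: {0,1,3,5}:6  {0,2,4,5}:3  {0,3,4,5}:8  {1,3,4,5}:6  {2,3,4,5}:4
  start at 0(r): 10
  start at 1(t): 15
  start at 2(q): 20
sum over floor = 45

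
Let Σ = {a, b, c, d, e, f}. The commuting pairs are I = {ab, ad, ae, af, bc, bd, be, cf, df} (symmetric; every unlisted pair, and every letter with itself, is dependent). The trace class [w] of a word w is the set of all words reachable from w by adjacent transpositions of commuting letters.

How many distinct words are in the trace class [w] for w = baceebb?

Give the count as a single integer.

35

piece 0:b — minimal
piece 1:a — minimal
piece 2:c rests on {1:a}
piece 3:e rests on {2:c}
piece 4:e rests on {3:e}
piece 5:b rests on {0:b}
piece 6:b rests on {5:b}
minimal pieces: {0:b, 1:a}
ways to finish when only these pieces remain (= sum over removing one remaining piece with nothing left below it):
  1 left: {4}→1  {6}→1
  2 left: {3,4}→1  {4,6}→2  {5,6}→1
  3 left: {0,5,6}→1  {2,3,4}→1  {3,4,6}→3  {4,5,6}→3
  4 left: {0,4,5,6}→4  {1,2,3,4}→1  {2,3,4,6}→4  {3,4,5,6}→6
  5 left: {0,3,4,5,6}→10  {1,2,3,4,6}→5  {2,3,4,5,6}→10
  placing 0:b first → 15 extensions
  placing 1:a first → 20 extensions
total linear extensions = 35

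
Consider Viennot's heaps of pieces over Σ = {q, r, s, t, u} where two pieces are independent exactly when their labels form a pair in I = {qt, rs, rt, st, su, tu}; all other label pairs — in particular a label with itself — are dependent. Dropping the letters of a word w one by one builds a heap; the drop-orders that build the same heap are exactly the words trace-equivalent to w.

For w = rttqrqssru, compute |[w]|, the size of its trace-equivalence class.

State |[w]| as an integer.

270

piece 0:r — minimal
piece 1:t — minimal
piece 2:t rests on {1:t}
piece 3:q rests on {0:r}
piece 4:r rests on {3:q}
piece 5:q rests on {4:r}
piece 6:s rests on {5:q}
piece 7:s rests on {6:s}
piece 8:r rests on {5:q}
piece 9:u rests on {8:r}
minimal pieces: {0:r, 1:t}
ways to finish when only these pieces remain (= sum over removing one remaining piece with nothing left below it):
  1 left: {2}→1  {7}→1  {9}→1
  2 left: {1,2}→1  {2,7}→2  {2,9}→2  {6,7}→1  {7,9}→2  {8,9}→1
  3 left: {1,2,7}→3  {1,2,9}→3  {2,6,7}→3  {2,7,9}→6  {2,8,9}→3  {6,7,9}→3  {7,8,9}→3
  4 left: {1,2,6,7}→6  {1,2,7,9}→12  {1,2,8,9}→6  {2,6,7,9}→12  {2,7,8,9}→12  {6,7,8,9}→6
  5 left: {1,2,6,7,9}→30  {1,2,7,8,9}→30  {2,6,7,8,9}→30  {5,6,7,8,9}→6
  6 left: {1,2,6,7,8,9}→90  {2,5,6,7,8,9}→36  {4,5,6,7,8,9}→6
  7 left: {1,2,5,6,7,8,9}→126  {2,4,5,6,7,8,9}→42  {3,4,5,6,7,8,9}→6
  8 left: {0,3,4,5,6,7,8,9}→6  {1,2,4,5,6,7,8,9}→168  {2,3,4,5,6,7,8,9}→48
  placing 0:r first → 216 extensions
  placing 1:t first → 54 extensions
total linear extensions = 270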